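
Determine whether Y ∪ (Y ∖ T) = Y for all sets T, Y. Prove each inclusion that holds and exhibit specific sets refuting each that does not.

(⟹) Let x ∈ Y ∪ (Y ∖ T). Then either x ∈ Y and x ∉ T; or x ∈ T ∩ Y. In each case x ∈ Y, so Y ∪ (Y ∖ T) ⊆ Y.

(⟸) Let x ∈ Y. Then either x ∈ Y and x ∉ T; or x ∈ T ∩ Y. In each case x ∈ Y ∪ (Y ∖ T), so Y ⊆ Y ∪ (Y ∖ T).

Both inclusions hold.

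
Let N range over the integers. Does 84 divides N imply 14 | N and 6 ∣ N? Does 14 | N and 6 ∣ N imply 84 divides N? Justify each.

Forward direction. If 84 ∣ N, write N = 84q. Since 84 = 6·14, N = 14·(6q), so 14 ∣ N; and since 84 = 14·6, N = 6·(14q), so 6 ∣ N.

Converse. This fails: take N = 42. Both 14 ∣ 42 and 6 ∣ 42, yet 42 is not a multiple of 84 (since 42 = 0·84 + 42), so 84 ∤ 42.

Only the forward direction holds.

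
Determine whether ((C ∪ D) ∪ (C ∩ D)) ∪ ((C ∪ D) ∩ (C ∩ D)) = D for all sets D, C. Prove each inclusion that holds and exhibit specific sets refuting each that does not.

(⊇) Let x ∈ D. Then either x ∈ D and x ∉ C; or x ∈ D ∩ C. In each case x ∈ ((C ∪ D) ∪ (C ∩ D)) ∪ ((C ∪ D) ∩ (C ∩ D)), so D ⊆ ((C ∪ D) ∪ (C ∩ D)) ∪ ((C ∪ D) ∩ (C ∩ D)).

(⊆) This inclusion fails. Take D = ∅, C = {1}; then 1 ∈ ((C ∪ D) ∪ (C ∩ D)) ∪ ((C ∪ D) ∩ (C ∩ D)) but 1 ∉ D.

(⊆) fails; (⊇) holds.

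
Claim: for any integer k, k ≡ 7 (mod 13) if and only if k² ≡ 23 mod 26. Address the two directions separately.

(⇒) fails and (⇐) fails.

Forward direction. This fails: take k = 20. Then 20 ≡ 7 (mod 13), but 20² = 400 ≡ 10 (mod 26), not 23.

Converse. This fails: take k = 19. Then 19² = 361 ≡ 23 (mod 26), yet 19 ≡ 6 (mod 13), not 7.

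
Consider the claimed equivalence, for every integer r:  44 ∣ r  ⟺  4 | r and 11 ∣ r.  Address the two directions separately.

(⟹) If 44 ∣ r, write r = 44q. Since 44 = 11·4, r = 4·(11q), so 4 ∣ r; and since 44 = 4·11, r = 11·(4q), so 11 ∣ r.

(⟸) Suppose 4 ∣ r and 11 ∣ r. Any common multiple of 4 and 11 is a multiple of their lcm; here gcd(4, 11) = 1, so lcm(4, 11) = 4·11 = 44, so 44 ∣ r.

Equivalent; both directions hold.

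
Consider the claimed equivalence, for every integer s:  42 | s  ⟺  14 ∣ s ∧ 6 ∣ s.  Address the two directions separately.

Both directions hold.

Forward direction. If 42 ∣ s, write s = 42q. Since 42 = 3·14, s = 14·(3q), so 14 ∣ s; and since 42 = 7·6, s = 6·(7q), so 6 ∣ s.

Converse. Suppose 14 ∣ s and 6 ∣ s. Any common multiple of 14 and 6 is a multiple of their lcm; here lcm(14, 6) = 14·6/gcd(14, 6) = 84/2 = 42, so 42 ∣ s.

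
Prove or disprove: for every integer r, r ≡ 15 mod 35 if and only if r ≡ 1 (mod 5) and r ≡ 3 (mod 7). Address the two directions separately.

(⟹) This fails: r = 15 gives 15 ≡ 15 (mod 35) but 15 ≡ 0 (mod 5), so the conjunction on the right does not hold.

(⟸) This fails: r = 31 satisfies both congruences on the right (31 ≡ 1 mod 5 and 31 ≡ 3 mod 7) yet 31 ≡ 31 (mod 35), not 15.

Neither implication holds.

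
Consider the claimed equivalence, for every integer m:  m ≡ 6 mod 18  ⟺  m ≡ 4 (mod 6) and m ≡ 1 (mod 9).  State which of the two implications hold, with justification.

Both directions fail.

[⇒] This fails: m = 6 gives 6 ≡ 6 (mod 18) but 6 ≡ 0 (mod 6), so the conjunction on the right does not hold.

[⇐] This fails: m = 10 satisfies both congruences on the right (10 ≡ 4 mod 6 and 10 ≡ 1 mod 9) yet 10 ≡ 10 (mod 18), not 6.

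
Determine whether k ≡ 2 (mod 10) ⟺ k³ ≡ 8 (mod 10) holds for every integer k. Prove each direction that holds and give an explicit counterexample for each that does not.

Both implications hold.

[⇒] Suppose k ≡ 2 (mod 10). Write k = 10j + 2. Then (10j + 2)³ = 1000j³ + 600j² + 120j + 8 = 10(100j³ + 60j² + 12j) + 8, so k³ ≡ 8 (mod 10).

[⇐] Conversely, suppose k³ ≡ 8 (mod 10). The only residue r in {0, …, 9} with r³ ≡ 8 (mod 10) is r = 2, so k ≡ 2 (mod 10).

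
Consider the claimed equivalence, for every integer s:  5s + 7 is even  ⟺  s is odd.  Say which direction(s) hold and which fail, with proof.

(→) Suppose 5s + 7 is even. Since 5 is odd, 5s and s have the same parity, so 5s + 7 ≡ s + 7 (mod 2). As 7 is odd, 5s + 7 is even exactly when s is odd. Thus s is odd.

(←) Conversely, suppose s is odd; write s = 2j + 1. Then 5s + 7 = 5·(2j + 1) + 7 = 2·5j + 12, which is even.

Both directions hold; the statement is true.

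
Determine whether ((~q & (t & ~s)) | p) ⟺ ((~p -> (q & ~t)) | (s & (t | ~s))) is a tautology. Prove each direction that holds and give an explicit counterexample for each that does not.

Neither implication holds.

(→) This fails. Under t = T, s = F, q = F, p = F, the left side is true but the right side is false.

(←) This fails. Under t = T, s = T, q = F, p = F, the left side is false but the right side is true.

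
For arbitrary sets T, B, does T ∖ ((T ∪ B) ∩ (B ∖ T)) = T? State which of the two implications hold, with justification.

The two sets are equal.

Forward inclusion. Let x ∈ T ∖ ((T ∪ B) ∩ (B ∖ T)). Then either x ∈ T and x ∉ B; or x ∈ T ∩ B. In each case x ∈ T, so T ∖ ((T ∪ B) ∩ (B ∖ T)) ⊆ T.

Reverse inclusion. Let x ∈ T. Then either x ∈ T and x ∉ B; or x ∈ T ∩ B. In each case x ∈ T ∖ ((T ∪ B) ∩ (B ∖ T)), so T ⊆ T ∖ ((T ∪ B) ∩ (B ∖ T)).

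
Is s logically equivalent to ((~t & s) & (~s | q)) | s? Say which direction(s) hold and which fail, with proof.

[⇒] Assume the antecedent. If s is true, ((~t & s) & (~s | q)) | s reduces to true regardless of the other variables. If s is false, the antecedent cannot hold. Either way ((~t & s) & (~s | q)) | s holds.

[⇐] Assume the antecedent. If s is true, s reduces to true regardless of the other variables. If s is false, the antecedent cannot hold. Either way s holds.

Both directions hold.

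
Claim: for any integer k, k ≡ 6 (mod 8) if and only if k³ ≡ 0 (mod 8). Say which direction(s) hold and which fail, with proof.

(⇒) Suppose k ≡ 6 (mod 8). Write k = 8j + 6. Then (8j + 6)³ = 512j³ + 1152j² + 864j + 216 = 8(64j³ + 144j² + 108j + 27) + 0, so k³ ≡ 0 (mod 8).

(⇐) This fails: take k = 0. Then 0³ = 0 ≡ 0 (mod 8), yet 0 ≡ 0 (mod 8), not 6.

The forward direction holds; the converse fails.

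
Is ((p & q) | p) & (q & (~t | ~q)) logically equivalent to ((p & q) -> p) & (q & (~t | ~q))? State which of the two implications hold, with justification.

[⇐] This fails. Under t = F, p = F, q = T, the left side is false but the right side is true.

[⇒] Assume the antecedent. If t is true, the antecedent cannot hold. If t is false, the antecedent forces (t = F, p = T, q = T), and the consequent holds there. Either way the consequent holds.

(⇒) holds; (⇐) fails.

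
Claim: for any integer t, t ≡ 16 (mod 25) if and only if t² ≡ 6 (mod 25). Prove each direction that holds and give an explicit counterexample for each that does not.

(⟹) Suppose t ≡ 16 (mod 25). Write t = 25j + 16. Then (25j + 16)² = 625j² + 800j + 256 = 25(25j² + 32j + 10) + 6, so t² ≡ 6 (mod 25).

(⟸) This fails: take t = 9. Then 9² = 81 ≡ 6 (mod 25), yet 9 ≡ 9 (mod 25), not 16.

Not equivalent: only (⇒) holds.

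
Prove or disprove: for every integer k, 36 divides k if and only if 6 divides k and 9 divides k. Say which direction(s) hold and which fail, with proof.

(⇒) holds; (⇐) fails.

Forward direction. If 36 ∣ k, write k = 36q. Since 36 = 6·6, k = 6·(6q), so 6 ∣ k; and since 36 = 4·9, k = 9·(4q), so 9 ∣ k.

Converse. This fails: take k = 18. Both 6 ∣ 18 and 9 ∣ 18, yet 18 is not a multiple of 36 (since 18 = 0·36 + 18), so 36 ∤ 18.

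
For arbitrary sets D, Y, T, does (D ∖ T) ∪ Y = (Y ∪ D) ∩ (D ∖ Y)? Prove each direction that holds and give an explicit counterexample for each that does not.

Neither inclusion holds.

(⊆) This inclusion fails. Take D = ∅, Y = {1}, T = ∅; then 1 ∈ (D ∖ T) ∪ Y but 1 ∉ (Y ∪ D) ∩ (D ∖ Y).

(⊇) This inclusion fails. Take D = {1}, Y = ∅, T = {1}; then 1 ∈ (Y ∪ D) ∩ (D ∖ Y) but 1 ∉ (D ∖ T) ∪ Y.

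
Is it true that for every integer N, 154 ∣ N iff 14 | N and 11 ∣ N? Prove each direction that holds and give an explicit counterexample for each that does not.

[⇒] If 154 ∣ N, write N = 154q. Since 154 = 11·14, N = 14·(11q), so 14 ∣ N; and since 154 = 14·11, N = 11·(14q), so 11 ∣ N.

[⇐] Suppose 14 ∣ N and 11 ∣ N. Any common multiple of 14 and 11 is a multiple of their lcm; here gcd(14, 11) = 1, so lcm(14, 11) = 14·11 = 154, so 154 ∣ N.

Both implications hold.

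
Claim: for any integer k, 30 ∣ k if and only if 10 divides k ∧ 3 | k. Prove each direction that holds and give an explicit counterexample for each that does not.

[⇐] Suppose 10 ∣ k and 3 ∣ k. Any common multiple of 10 and 3 is a multiple of their lcm; here gcd(10, 3) = 1, so lcm(10, 3) = 10·3 = 30, so 30 ∣ k.

[⇒] If 30 ∣ k, write k = 30q. Since 30 = 3·10, k = 10·(3q), so 10 ∣ k; and since 30 = 10·3, k = 3·(10q), so 3 ∣ k.

The biconditional holds.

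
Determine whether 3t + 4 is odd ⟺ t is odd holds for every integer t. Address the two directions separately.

The biconditional holds.

(⇒) Suppose 3t + 4 is odd. Since 3 is odd, 3t and t have the same parity, so 3t + 4 ≡ t + 4 (mod 2). As 4 is even, 3t + 4 is odd exactly when t is odd. Thus t is odd.

(⇐) Conversely, suppose t is odd; write t = 2j + 1. Then 3t + 4 = 3·(2j + 1) + 4 = 2·3j + 7, which is odd.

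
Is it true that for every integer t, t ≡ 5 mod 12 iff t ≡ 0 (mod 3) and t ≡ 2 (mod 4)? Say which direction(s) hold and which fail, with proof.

(⇒) fails and (⇐) fails.

(⟹) This fails: t = 5 gives 5 ≡ 5 (mod 12) but 5 ≡ 2 (mod 3), so the conjunction on the right does not hold.

(⟸) This fails: t = 6 satisfies both congruences on the right (6 ≡ 0 mod 3 and 6 ≡ 2 mod 4) yet 6 ≡ 6 (mod 12), not 5.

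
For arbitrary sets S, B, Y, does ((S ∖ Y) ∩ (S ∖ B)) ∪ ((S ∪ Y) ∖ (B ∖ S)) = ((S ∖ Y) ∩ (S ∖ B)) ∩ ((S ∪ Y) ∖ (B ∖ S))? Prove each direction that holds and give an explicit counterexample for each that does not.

The sets are not equal: only the reverse inclusion holds.

Forward inclusion. This inclusion fails. Take S = {1}, B = {1}, Y = ∅; then 1 ∈ ((S ∖ Y) ∩ (S ∖ B)) ∪ ((S ∪ Y) ∖ (B ∖ S)) but 1 ∉ ((S ∖ Y) ∩ (S ∖ B)) ∩ ((S ∪ Y) ∖ (B ∖ S)).

Reverse inclusion. Let x ∈ ((S ∖ Y) ∩ (S ∖ B)) ∩ ((S ∪ Y) ∖ (B ∖ S)). Then x ∈ S and x ∉ B, Y, from which x ∈ ((S ∖ Y) ∩ (S ∖ B)) ∪ ((S ∪ Y) ∖ (B ∖ S)).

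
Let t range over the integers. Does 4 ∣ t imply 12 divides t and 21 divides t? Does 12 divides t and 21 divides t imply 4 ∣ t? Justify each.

(⇒) fails; (⇐) holds.

Forward direction. This fails: take t = 4. Certainly 4 ∣ 4, but 12 ∤ 4.

Converse. Suppose 12 ∣ t and 21 ∣ t. Any common multiple of 12 and 21 is a multiple of their lcm; here lcm(12, 21) = 12·21/gcd(12, 21) = 252/3 = 84, so 84 ∣ t. Since 4 ∣ 84, it follows that 4 ∣ t.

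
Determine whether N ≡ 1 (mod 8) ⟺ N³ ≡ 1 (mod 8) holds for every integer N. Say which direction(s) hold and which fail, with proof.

The biconditional holds.

(←) Suppose N³ ≡ 1 (mod 8). The only residue r in {0, …, 7} with r³ ≡ 1 (mod 8) is r = 1, so N ≡ 1 (mod 8).

(→) Suppose N ≡ 1 (mod 8). Write N = 8j + 1. Then (8j + 1)³ = 512j³ + 192j² + 24j + 1 = 8(64j³ + 24j² + 3j) + 1, so N³ ≡ 1 (mod 8).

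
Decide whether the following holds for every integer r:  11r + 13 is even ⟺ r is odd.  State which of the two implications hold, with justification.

(→) Suppose 11r + 13 is even. Since 11 is odd, 11r and r have the same parity, so 11r + 13 ≡ r + 13 (mod 2). As 13 is odd, 11r + 13 is even exactly when r is odd. Thus r is odd.

(←) Conversely, suppose r is odd; write r = 2j + 1. Then 11r + 13 = 11·(2j + 1) + 13 = 2·11j + 24, which is even.

Equivalent; both directions hold.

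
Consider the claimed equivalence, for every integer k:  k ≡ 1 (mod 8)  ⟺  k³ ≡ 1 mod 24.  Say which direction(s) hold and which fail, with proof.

[⇒] This fails: take k = 9. Then 9 ≡ 1 (mod 8), but 9³ = 729 ≡ 9 (mod 24), not 1.

[⇐] Conversely, the residues r modulo 24 with r³ ≡ 1 (mod 24) are exactly {1}, and each is ≡ 1 (mod 8).

Only the reverse direction holds.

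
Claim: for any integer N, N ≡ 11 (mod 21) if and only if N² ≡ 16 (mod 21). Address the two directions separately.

(⇒) holds; (⇐) fails.

[⇒] Suppose N ≡ 11 (mod 21). Write N = 21j + 11. Then (21j + 11)² = 441j² + 462j + 121 = 21(21j² + 22j + 5) + 16, so N² ≡ 16 (mod 21).

[⇐] This fails: take N = 4. Then 4² = 16 ≡ 16 (mod 21), yet 4 ≡ 4 (mod 21), not 11.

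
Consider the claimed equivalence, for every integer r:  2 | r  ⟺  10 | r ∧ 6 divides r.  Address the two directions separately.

Only the converse holds.

(→) This fails: take r = 2. Certainly 2 ∣ 2, but 10 ∤ 2.

(←) Suppose 10 ∣ r and 6 ∣ r. Any common multiple of 10 and 6 is a multiple of their lcm; here lcm(10, 6) = 10·6/gcd(10, 6) = 60/2 = 30, so 30 ∣ r. Since 2 ∣ 30, it follows that 2 ∣ r.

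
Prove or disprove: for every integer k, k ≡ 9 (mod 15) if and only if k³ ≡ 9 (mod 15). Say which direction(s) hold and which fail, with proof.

Equivalent; both directions hold.

Forward direction. Suppose k ≡ 9 (mod 15). Write k = 15j + 9. Then (15j + 9)³ = 3375j³ + 6075j² + 3645j + 729 = 15(225j³ + 405j² + 243j + 48) + 9, so k³ ≡ 9 (mod 15).

Converse. Suppose k³ ≡ 9 (mod 15). The only residue r in {0, …, 14} with r³ ≡ 9 (mod 15) is r = 9, so k ≡ 9 (mod 15).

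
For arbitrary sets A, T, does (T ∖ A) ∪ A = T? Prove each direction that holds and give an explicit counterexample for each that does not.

The sets are not equal: only the reverse inclusion holds.

Forward inclusion. This inclusion fails. Take A = {1}, T = ∅; then 1 ∈ (T ∖ A) ∪ A but 1 ∉ T.

Reverse inclusion. Let x ∈ T. Then either x ∈ T and x ∉ A; or x ∈ A ∩ T. In each case x ∈ (T ∖ A) ∪ A, so T ⊆ (T ∖ A) ∪ A.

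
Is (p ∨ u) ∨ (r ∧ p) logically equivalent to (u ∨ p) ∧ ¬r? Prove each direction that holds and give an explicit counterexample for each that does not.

Only the converse holds.

(⟹) This fails. Under u = T, r = T, p = F, the left side is true but the right side is false.

(⟸) Assume the antecedent. If u is true, (p ∨ u) ∨ (r ∧ p) reduces to true regardless of the other variables. If u is false, the antecedent forces (u = F, r = F, p = T), and (p ∨ u) ∨ (r ∧ p) holds there. Either way (p ∨ u) ∨ (r ∧ p) holds.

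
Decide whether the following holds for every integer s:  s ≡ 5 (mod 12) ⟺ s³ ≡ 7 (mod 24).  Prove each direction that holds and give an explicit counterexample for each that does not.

(→) This fails: take s = 5. Then 5 ≡ 5 (mod 12), but 5³ = 125 ≡ 5 (mod 24), not 7.

(←) This fails: take s = 7. Then 7³ = 343 ≡ 7 (mod 24), yet 7 ≡ 7 (mod 12), not 5.

Neither implication holds.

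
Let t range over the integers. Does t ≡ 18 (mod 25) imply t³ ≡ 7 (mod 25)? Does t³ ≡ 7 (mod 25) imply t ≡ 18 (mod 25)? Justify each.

(⇒) Suppose t ≡ 18 (mod 25). Write t = 25j + 18. Then (25j + 18)³ = 15625j³ + 33750j² + 24300j + 5832 = 25(625j³ + 1350j² + 972j + 233) + 7, so t³ ≡ 7 (mod 25).

(⇐) Conversely, suppose t³ ≡ 7 (mod 25). The only residue r in {0, …, 24} with r³ ≡ 7 (mod 25) is r = 18, so t ≡ 18 (mod 25).

Both implications hold.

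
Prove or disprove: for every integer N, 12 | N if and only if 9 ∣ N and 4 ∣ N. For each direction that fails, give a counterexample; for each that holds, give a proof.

(⟸) Suppose 9 ∣ N and 4 ∣ N. Any common multiple of 9 and 4 is a multiple of their lcm; here gcd(9, 4) = 1, so lcm(9, 4) = 9·4 = 36, so 36 ∣ N. Since 12 ∣ 36, it follows that 12 ∣ N.

(⟹) This fails: take N = 12. Certainly 12 ∣ 12, but 9 ∤ 12.

The forward direction fails; the converse holds.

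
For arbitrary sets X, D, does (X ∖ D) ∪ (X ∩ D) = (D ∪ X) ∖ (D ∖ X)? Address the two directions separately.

Both inclusions hold.

(⊆) Let x ∈ (X ∖ D) ∪ (X ∩ D). Then either x ∈ X and x ∉ D; or x ∈ X ∩ D. In each case x ∈ (D ∪ X) ∖ (D ∖ X), so (X ∖ D) ∪ (X ∩ D) ⊆ (D ∪ X) ∖ (D ∖ X).

(⊇) Let x ∈ (D ∪ X) ∖ (D ∖ X). Then either x ∈ X and x ∉ D; or x ∈ X ∩ D. In each case x ∈ (X ∖ D) ∪ (X ∩ D), so (D ∪ X) ∖ (D ∖ X) ⊆ (X ∖ D) ∪ (X ∩ D).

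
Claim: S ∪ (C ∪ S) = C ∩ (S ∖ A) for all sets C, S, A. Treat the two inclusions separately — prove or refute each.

Forward inclusion. This inclusion fails. Take C = {1}, S = ∅, A = ∅; then 1 ∈ S ∪ (C ∪ S) but 1 ∉ C ∩ (S ∖ A).

Reverse inclusion. Let x ∈ C ∩ (S ∖ A). Then x ∈ C ∩ S and x ∉ A, from which x ∈ S ∪ (C ∪ S).

The sets are not equal: only the reverse inclusion holds.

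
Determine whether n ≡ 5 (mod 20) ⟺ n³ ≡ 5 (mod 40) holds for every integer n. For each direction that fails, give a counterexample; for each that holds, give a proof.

Only the converse holds.

[⇒] This fails: take n = 25. Then 25 ≡ 5 (mod 20), but 25³ = 15625 ≡ 25 (mod 40), not 5.

[⇐] Conversely, the residues r modulo 40 with r³ ≡ 5 (mod 40) are exactly {5}, and each is ≡ 5 (mod 20).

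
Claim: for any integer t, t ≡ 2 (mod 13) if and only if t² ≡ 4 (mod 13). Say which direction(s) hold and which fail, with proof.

Converse. This fails: take t = 11. Then 11² = 121 ≡ 4 (mod 13), yet 11 ≡ 11 (mod 13), not 2.

Forward direction. Suppose t ≡ 2 (mod 13). Write t = 13j + 2. Then (13j + 2)² = 169j² + 52j + 4 = 13(13j² + 4j) + 4, so t² ≡ 4 (mod 13).

Only the forward direction holds.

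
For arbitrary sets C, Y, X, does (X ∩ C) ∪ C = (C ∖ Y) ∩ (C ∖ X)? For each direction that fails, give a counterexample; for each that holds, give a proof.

Forward inclusion. This inclusion fails. Take C = {1}, Y = {1}, X = ∅; then 1 ∈ (X ∩ C) ∪ C but 1 ∉ (C ∖ Y) ∩ (C ∖ X).

Reverse inclusion. Let x ∈ (C ∖ Y) ∩ (C ∖ X). Then x ∈ C and x ∉ Y, X, from which x ∈ (X ∩ C) ∪ C.

(⊆) fails; (⊇) holds.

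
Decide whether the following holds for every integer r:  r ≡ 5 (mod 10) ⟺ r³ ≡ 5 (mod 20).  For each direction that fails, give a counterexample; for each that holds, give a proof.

[⇒] This fails: take r = 15. Then 15 ≡ 5 (mod 10), but 15³ = 3375 ≡ 15 (mod 20), not 5.

[⇐] Conversely, the residues r modulo 20 with r³ ≡ 5 (mod 20) are exactly {5}, and each is ≡ 5 (mod 10).

(⇒) fails; (⇐) holds.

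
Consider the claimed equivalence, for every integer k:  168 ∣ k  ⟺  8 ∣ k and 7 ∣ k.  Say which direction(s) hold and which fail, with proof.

Only the forward direction holds.

(⇒) If 168 ∣ k, write k = 168q. Since 168 = 21·8, k = 8·(21q), so 8 ∣ k; and since 168 = 24·7, k = 7·(24q), so 7 ∣ k.

(⇐) This fails: take k = 56. Both 8 ∣ 56 and 7 ∣ 56, yet 56 is not a multiple of 168 (since 56 = 0·168 + 56), so 168 ∤ 56.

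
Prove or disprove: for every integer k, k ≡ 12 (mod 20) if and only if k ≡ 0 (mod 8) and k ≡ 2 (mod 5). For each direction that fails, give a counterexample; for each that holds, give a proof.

(←) If k ≡ 0 (mod 8) and k ≡ 2 (mod 5), then by the Chinese remainder theorem k ≡ 32 (mod 40). Since 32 ≡ 12 (mod 20) and 20 ∣ 40, we get k ≡ 12 (mod 20).

(→) This fails: k = 12 gives 12 ≡ 12 (mod 20) but 12 ≡ 4 (mod 8), so the conjunction on the right does not hold.

Only the reverse direction holds.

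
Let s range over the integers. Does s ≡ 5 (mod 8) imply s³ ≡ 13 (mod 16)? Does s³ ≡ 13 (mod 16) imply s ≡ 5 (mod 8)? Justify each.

(⇒) fails; (⇐) holds.

(⇒) This fails: take s = 13. Then 13 ≡ 5 (mod 8), but 13³ = 2197 ≡ 5 (mod 16), not 13.

(⇐) Conversely, the residues r modulo 16 with r³ ≡ 13 (mod 16) are exactly {5}, and each is ≡ 5 (mod 8).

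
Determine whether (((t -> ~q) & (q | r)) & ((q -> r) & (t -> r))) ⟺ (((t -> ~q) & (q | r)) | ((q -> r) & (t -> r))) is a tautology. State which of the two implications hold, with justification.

The forward direction holds; the converse fails.

[⇒] Assume the antecedent. If r is true, the consequent reduces to true regardless of the other variables. If r is false, the antecedent cannot hold. Either way the consequent holds.

[⇐] This fails. Under r = F, t = F, q = F, the left side is false but the right side is true.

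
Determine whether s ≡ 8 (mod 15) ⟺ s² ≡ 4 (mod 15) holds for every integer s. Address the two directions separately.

Only the forward direction holds.

(⇒) Suppose s ≡ 8 (mod 15). Write s = 15j + 8. Then (15j + 8)² = 225j² + 240j + 64 = 15(15j² + 16j + 4) + 4, so s² ≡ 4 (mod 15).

(⇐) This fails: take s = 2. Then 2² = 4 ≡ 4 (mod 15), yet 2 ≡ 2 (mod 15), not 8.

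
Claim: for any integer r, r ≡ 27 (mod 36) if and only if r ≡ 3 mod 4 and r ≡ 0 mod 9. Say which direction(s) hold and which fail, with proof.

(→) Suppose r ≡ 27 (mod 36); write r = 36j + 27. Since 4 ∣ 36, reducing mod 4 gives r ≡ 27 ≡ 3 (mod 4); since 9 ∣ 36, reducing mod 9 gives r ≡ 27 ≡ 0 (mod 9).

(←) Conversely, if r ≡ 3 (mod 4) and r ≡ 0 (mod 9), then by the Chinese remainder theorem r ≡ 27 (mod 36). This is exactly r ≡ 27 (mod 36).

Both directions hold.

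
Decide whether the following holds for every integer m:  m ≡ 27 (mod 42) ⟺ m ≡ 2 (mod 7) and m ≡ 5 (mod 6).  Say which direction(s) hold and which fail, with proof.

(⟹) This fails: m = 27 gives 27 ≡ 27 (mod 42) but 27 ≡ 6 (mod 7), so the conjunction on the right does not hold.

(⟸) This fails: m = 23 satisfies both congruences on the right (23 ≡ 2 mod 7 and 23 ≡ 5 mod 6) yet 23 ≡ 23 (mod 42), not 27.

Both directions fail.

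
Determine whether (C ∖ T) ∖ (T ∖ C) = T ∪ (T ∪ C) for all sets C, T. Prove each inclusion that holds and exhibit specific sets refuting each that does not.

(⊆) holds; (⊇) fails.

(⟹) Let x ∈ (C ∖ T) ∖ (T ∖ C). Then x ∈ C and x ∉ T, from which x ∈ T ∪ (T ∪ C).

(⟸) This inclusion fails. Take C = ∅, T = {1}; then 1 ∈ T ∪ (T ∪ C) but 1 ∉ (C ∖ T) ∖ (T ∖ C).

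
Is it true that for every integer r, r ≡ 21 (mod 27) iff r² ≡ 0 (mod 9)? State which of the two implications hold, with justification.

Only the forward direction holds.

(⟹) Suppose r ≡ 21 (mod 27). Then r² ≡ 21² = 441 (mod 27), and since 9 ∣ 27, also r² ≡ 0 (mod 9).

(⟸) This fails: take r = 0. Then 0² = 0 ≡ 0 (mod 9), yet 0 ≡ 0 (mod 27), not 21.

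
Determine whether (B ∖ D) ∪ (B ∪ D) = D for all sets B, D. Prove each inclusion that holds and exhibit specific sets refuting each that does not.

The sets are not equal: only the reverse inclusion holds.

Reverse inclusion. Let x ∈ D. Then either x ∈ D and x ∉ B; or x ∈ B ∩ D. In each case x ∈ (B ∖ D) ∪ (B ∪ D), so D ⊆ (B ∖ D) ∪ (B ∪ D).

Forward inclusion. This inclusion fails. Take B = {1}, D = ∅; then 1 ∈ (B ∖ D) ∪ (B ∪ D) but 1 ∉ D.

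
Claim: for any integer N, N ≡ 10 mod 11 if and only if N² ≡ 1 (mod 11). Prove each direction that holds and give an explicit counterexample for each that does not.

(⟹) Suppose N ≡ 10 mod 11. Write N = 11j + 10. Then (11j + 10)² = 121j² + 220j + 100 = 11(11j² + 20j + 9) + 1, so N² ≡ 1 (mod 11).

(⟸) This fails: take N = 1. Then 1² = 1 ≡ 1 (mod 11), yet 1 ≡ 1 (mod 11), not 10.

Only the forward implication holds.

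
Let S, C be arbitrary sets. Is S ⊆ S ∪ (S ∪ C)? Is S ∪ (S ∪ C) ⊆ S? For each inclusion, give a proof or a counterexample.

(⊆) Let x ∈ S. Then either x ∈ S and x ∉ C; or x ∈ S ∩ C. In each case x ∈ S ∪ (S ∪ C), so S ⊆ S ∪ (S ∪ C).

(⊇) This inclusion fails. Take S = ∅, C = {1}; then 1 ∈ S ∪ (S ∪ C) but 1 ∉ S.

The sets are not equal: only the forward inclusion holds.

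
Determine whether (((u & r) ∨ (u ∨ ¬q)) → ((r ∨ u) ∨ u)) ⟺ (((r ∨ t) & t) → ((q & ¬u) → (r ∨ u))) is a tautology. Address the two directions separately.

Neither implication holds.

(→) This fails. Under u = F, t = T, r = F, q = T, the left side is true but the right side is false.

(←) This fails. Under u = F, t = F, r = F, q = F, the left side is false but the right side is true.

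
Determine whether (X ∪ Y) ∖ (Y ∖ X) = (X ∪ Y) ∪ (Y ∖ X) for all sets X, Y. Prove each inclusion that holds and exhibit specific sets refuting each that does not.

Reverse inclusion. This inclusion fails. Take X = ∅, Y = {1}; then 1 ∈ (X ∪ Y) ∪ (Y ∖ X) but 1 ∉ (X ∪ Y) ∖ (Y ∖ X).

Forward inclusion. Let x ∈ (X ∪ Y) ∖ (Y ∖ X). Then either x ∈ X and x ∉ Y; or x ∈ X ∩ Y. In each case x ∈ (X ∪ Y) ∪ (Y ∖ X), so (X ∪ Y) ∖ (Y ∖ X) ⊆ (X ∪ Y) ∪ (Y ∖ X).

The sets are not equal: only the forward inclusion holds.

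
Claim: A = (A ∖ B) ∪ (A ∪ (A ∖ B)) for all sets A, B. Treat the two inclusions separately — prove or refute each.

(⊆) Let x ∈ A. Then either x ∈ A and x ∉ B; or x ∈ A ∩ B. In each case x ∈ (A ∖ B) ∪ (A ∪ (A ∖ B)), so A ⊆ (A ∖ B) ∪ (A ∪ (A ∖ B)).

(⊇) Let x ∈ (A ∖ B) ∪ (A ∪ (A ∖ B)). Then either x ∈ A and x ∉ B; or x ∈ A ∩ B. In each case x ∈ A, so (A ∖ B) ∪ (A ∪ (A ∖ B)) ⊆ A.

Both inclusions hold; the sets are equal.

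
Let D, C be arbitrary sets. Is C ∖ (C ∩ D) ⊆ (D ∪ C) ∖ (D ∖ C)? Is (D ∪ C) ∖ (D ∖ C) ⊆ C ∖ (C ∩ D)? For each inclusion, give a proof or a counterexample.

The sets are not equal: only the forward inclusion holds.

(⟹) Let x ∈ C ∖ (C ∩ D). Then x ∈ C and x ∉ D, from which x ∈ (D ∪ C) ∖ (D ∖ C).

(⟸) This inclusion fails. Take D = {1}, C = {1}; then 1 ∈ (D ∪ C) ∖ (D ∖ C) but 1 ∉ C ∖ (C ∩ D).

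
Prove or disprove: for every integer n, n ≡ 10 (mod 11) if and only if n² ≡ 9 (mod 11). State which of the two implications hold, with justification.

Forward direction. This fails: take n = 10. Then 10 ≡ 10 (mod 11), but 10² = 100 ≡ 1 (mod 11), not 9.

Converse. This fails: take n = 3. Then 3² = 9 ≡ 9 (mod 11), yet 3 ≡ 3 (mod 11), not 10.

Neither direction holds.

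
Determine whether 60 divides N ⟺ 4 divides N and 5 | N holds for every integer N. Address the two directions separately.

(⟹) If 60 ∣ N, write N = 60q. Since 60 = 15·4, N = 4·(15q), so 4 ∣ N; and since 60 = 12·5, N = 5·(12q), so 5 ∣ N.

(⟸) This fails: take N = 20. Both 4 ∣ 20 and 5 ∣ 20, yet 20 is not a multiple of 60 (since 20 = 0·60 + 20), so 60 ∤ 20.

(⇒) holds; (⇐) fails.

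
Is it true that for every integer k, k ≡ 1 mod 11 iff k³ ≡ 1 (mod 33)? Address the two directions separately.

(⟹) This fails: take k = 12. Then 12 ≡ 1 (mod 11), but 12³ = 1728 ≡ 12 (mod 33), not 1.

(⟸) Conversely, the residues r modulo 33 with r³ ≡ 1 (mod 33) are exactly {1}, and each is ≡ 1 (mod 11).

Only the converse holds.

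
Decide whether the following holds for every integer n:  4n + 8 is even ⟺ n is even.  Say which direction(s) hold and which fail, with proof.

(⇐) Suppose n is even. Since 4 is even, 4n is even for every n, so 4n + 8 has the same parity as 8, which is even. Hence 4n + 8 is even.

(⇒) This fails: take n = 3. Then 4n + 8 = 20, which is even, yet n = 3 is odd, not even.

The forward direction fails; the converse holds.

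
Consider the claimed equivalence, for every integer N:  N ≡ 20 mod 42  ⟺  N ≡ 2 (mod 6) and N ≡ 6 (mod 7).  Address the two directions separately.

Forward direction. Suppose N ≡ 20 (mod 42); write N = 42j + 20. Since 6 ∣ 42, reducing mod 6 gives N ≡ 20 ≡ 2 (mod 6); since 7 ∣ 42, reducing mod 7 gives N ≡ 20 ≡ 6 (mod 7).

Converse. If N ≡ 2 (mod 6) and N ≡ 6 (mod 7), then by the Chinese remainder theorem N ≡ 20 (mod 42). This is exactly N ≡ 20 (mod 42).

Equivalent; both directions hold.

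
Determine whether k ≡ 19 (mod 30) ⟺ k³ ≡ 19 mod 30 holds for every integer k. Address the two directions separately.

Equivalent; both directions hold.

(←) Suppose k³ ≡ 19 (mod 30). The only residue r in {0, …, 29} with r³ ≡ 19 (mod 30) is r = 19, so k ≡ 19 (mod 30).

(→) Suppose k ≡ 19 (mod 30). Write k = 30j + 19. Then (30j + 19)³ = 27000j³ + 51300j² + 32490j + 6859 = 30(900j³ + 1710j² + 1083j + 228) + 19, so k³ ≡ 19 (mod 30).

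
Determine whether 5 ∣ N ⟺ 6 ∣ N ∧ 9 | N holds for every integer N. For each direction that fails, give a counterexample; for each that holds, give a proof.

Forward direction. This fails: take N = 5. Certainly 5 ∣ 5, but 6 ∤ 5.

Converse. This fails: take N = 18. Both 6 ∣ 18 and 9 ∣ 18, yet 18 is not a multiple of 5 (since 18 = 3·5 + 3), so 5 ∤ 18.

Neither direction holds.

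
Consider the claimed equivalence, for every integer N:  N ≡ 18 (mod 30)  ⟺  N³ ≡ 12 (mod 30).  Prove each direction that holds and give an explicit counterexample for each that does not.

Forward direction. Suppose N ≡ 18 (mod 30). Write N = 30j + 18. Then (30j + 18)³ = 27000j³ + 48600j² + 29160j + 5832 = 30(900j³ + 1620j² + 972j + 194) + 12, so N³ ≡ 12 (mod 30).

Converse. Suppose N³ ≡ 12 (mod 30). The only residue r in {0, …, 29} with r³ ≡ 12 (mod 30) is r = 18, so N ≡ 18 (mod 30).

Both directions hold; the statement is true.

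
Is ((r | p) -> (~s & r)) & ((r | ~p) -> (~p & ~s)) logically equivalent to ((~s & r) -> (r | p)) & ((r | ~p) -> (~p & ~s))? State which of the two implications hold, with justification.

The forward direction holds; the converse fails.

(⇒) Assume the antecedent. If r is true, the antecedent forces (r = T, s = F, p = F), and the consequent holds there. If r is false, the antecedent forces (r = F, s = F, p = F), and the consequent holds there. Either way the consequent holds.

(⇐) This fails. Under r = F, s = F, p = T, the left side is false but the right side is true.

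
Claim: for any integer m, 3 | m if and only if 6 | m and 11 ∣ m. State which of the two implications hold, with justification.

(⟹) This fails: take m = 3. Certainly 3 ∣ 3, but 6 ∤ 3.

(⟸) Suppose 6 ∣ m and 11 ∣ m. Any common multiple of 6 and 11 is a multiple of their lcm; here gcd(6, 11) = 1, so lcm(6, 11) = 6·11 = 66, so 66 ∣ m. Since 3 ∣ 66, it follows that 3 ∣ m.

Only the converse holds.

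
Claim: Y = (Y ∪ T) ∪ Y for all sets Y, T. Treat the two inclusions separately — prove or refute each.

(⊆) holds; (⊇) fails.

Forward inclusion. Let x ∈ Y. Then either x ∈ Y and x ∉ T; or x ∈ Y ∩ T. In each case x ∈ (Y ∪ T) ∪ Y, so Y ⊆ (Y ∪ T) ∪ Y.

Reverse inclusion. This inclusion fails. Take Y = ∅, T = {1}; then 1 ∈ (Y ∪ T) ∪ Y but 1 ∉ Y.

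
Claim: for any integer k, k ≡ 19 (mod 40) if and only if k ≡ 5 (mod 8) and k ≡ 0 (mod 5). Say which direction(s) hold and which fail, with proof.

(⇒) This fails: k = 19 gives 19 ≡ 19 (mod 40) but 19 ≡ 3 (mod 8), so the conjunction on the right does not hold.

(⇐) This fails: k = 5 satisfies both congruences on the right (5 ≡ 5 mod 8 and 5 ≡ 0 mod 5) yet 5 ≡ 5 (mod 40), not 19.

Both directions fail.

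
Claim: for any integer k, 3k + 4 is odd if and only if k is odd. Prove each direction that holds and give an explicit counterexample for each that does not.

Both implications hold.

(⟹) Suppose 3k + 4 is odd. Since 3 is odd, 3k and k have the same parity, so 3k + 4 ≡ k + 4 (mod 2). As 4 is even, 3k + 4 is odd exactly when k is odd. Thus k is odd.

(⟸) Conversely, suppose k is odd; write k = 2j + 1. Then 3k + 4 = 3·(2j + 1) + 4 = 2·3j + 7, which is odd.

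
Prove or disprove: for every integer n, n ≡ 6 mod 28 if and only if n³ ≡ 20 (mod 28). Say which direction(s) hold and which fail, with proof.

Forward direction. Suppose n ≡ 6 mod 28. Write n = 28j + 6. Then (28j + 6)³ = 21952j³ + 14112j² + 3024j + 216 = 28(784j³ + 504j² + 108j + 7) + 20, so n³ ≡ 20 (mod 28).

Converse. This fails: take n = 10. Then 10³ = 1000 ≡ 20 (mod 28), yet 10 ≡ 10 (mod 28), not 6.

Only the forward direction holds.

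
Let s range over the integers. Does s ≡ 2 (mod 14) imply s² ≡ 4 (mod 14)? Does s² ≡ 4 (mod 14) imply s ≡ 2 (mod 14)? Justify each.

(⟸) This fails: take s = 12. Then 12² = 144 ≡ 4 (mod 14), yet 12 ≡ 12 (mod 14), not 2.

(⟹) Suppose s ≡ 2 (mod 14). Write s = 14j + 2. Then (14j + 2)² = 196j² + 56j + 4 = 14(14j² + 4j) + 4, so s² ≡ 4 (mod 14).

The forward direction holds; the converse fails.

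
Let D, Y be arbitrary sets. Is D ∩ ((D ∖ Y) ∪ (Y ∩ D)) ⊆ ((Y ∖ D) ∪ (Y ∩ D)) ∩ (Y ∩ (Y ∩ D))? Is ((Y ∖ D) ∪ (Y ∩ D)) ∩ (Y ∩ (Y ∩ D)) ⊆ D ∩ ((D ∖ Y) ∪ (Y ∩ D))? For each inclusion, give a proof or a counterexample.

(⊇) Let x ∈ ((Y ∖ D) ∪ (Y ∩ D)) ∩ (Y ∩ (Y ∩ D)). Then x ∈ D ∩ Y, from which x ∈ D ∩ ((D ∖ Y) ∪ (Y ∩ D)).

(⊆) This inclusion fails. Take D = {1}, Y = ∅; then 1 ∈ D ∩ ((D ∖ Y) ∪ (Y ∩ D)) but 1 ∉ ((Y ∖ D) ∪ (Y ∩ D)) ∩ (Y ∩ (Y ∩ D)).

(⊆) fails; (⊇) holds.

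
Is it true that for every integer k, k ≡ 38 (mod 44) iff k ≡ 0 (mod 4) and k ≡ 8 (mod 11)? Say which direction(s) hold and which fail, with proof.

(⇒) fails and (⇐) fails.

(→) This fails: k = 38 gives 38 ≡ 38 (mod 44) but 38 ≡ 2 (mod 4), so the conjunction on the right does not hold.

(←) This fails: k = 8 satisfies both congruences on the right (8 ≡ 0 mod 4 and 8 ≡ 8 mod 11) yet 8 ≡ 8 (mod 44), not 38.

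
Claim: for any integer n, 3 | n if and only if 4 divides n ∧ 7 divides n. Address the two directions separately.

(⇒) fails and (⇐) fails.

Forward direction. This fails: take n = 3. Certainly 3 ∣ 3, but 4 ∤ 3.

Converse. This fails: take n = 28. Both 4 ∣ 28 and 7 ∣ 28, yet 28 is not a multiple of 3 (since 28 = 9·3 + 1), so 3 ∤ 28.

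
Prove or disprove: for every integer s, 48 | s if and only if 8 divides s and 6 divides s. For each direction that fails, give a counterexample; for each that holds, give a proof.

Not equivalent: only (⇒) holds.

(⇒) If 48 ∣ s, write s = 48q. Since 48 = 6·8, s = 8·(6q), so 8 ∣ s; and since 48 = 8·6, s = 6·(8q), so 6 ∣ s.

(⇐) This fails: take s = 24. Both 8 ∣ 24 and 6 ∣ 24, yet 24 is not a multiple of 48 (since 24 = 0·48 + 24), so 48 ∤ 24.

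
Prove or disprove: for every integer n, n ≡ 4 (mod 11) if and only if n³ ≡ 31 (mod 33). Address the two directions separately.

The forward direction fails; the converse holds.

Forward direction. This fails: take n = 15. Then 15 ≡ 4 (mod 11), but 15³ = 3375 ≡ 9 (mod 33), not 31.

Converse. The residues r modulo 33 with r³ ≡ 31 (mod 33) are exactly {4}, and each is ≡ 4 (mod 11).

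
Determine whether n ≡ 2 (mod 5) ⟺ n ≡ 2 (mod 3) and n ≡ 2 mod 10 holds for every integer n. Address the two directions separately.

(→) This fails: n = 7 gives 7 ≡ 2 (mod 5) but 7 ≡ 1 (mod 3), so the conjunction on the right does not hold.

(←) Conversely, if n ≡ 2 (mod 3) and n ≡ 2 (mod 10), then by the Chinese remainder theorem n ≡ 2 (mod 30). Since 2 ≡ 2 (mod 5) and 5 ∣ 30, we get n ≡ 2 (mod 5).

Only the converse holds.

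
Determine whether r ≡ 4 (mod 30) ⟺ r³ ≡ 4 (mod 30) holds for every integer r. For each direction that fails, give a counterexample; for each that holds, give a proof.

(⇒) Suppose r ≡ 4 (mod 30). Write r = 30j + 4. Then (30j + 4)³ = 27000j³ + 10800j² + 1440j + 64 = 30(900j³ + 360j² + 48j + 2) + 4, so r³ ≡ 4 (mod 30).

(⇐) Conversely, suppose r³ ≡ 4 (mod 30). The only residue r in {0, …, 29} with r³ ≡ 4 (mod 30) is r = 4, so r ≡ 4 (mod 30).

Both directions hold.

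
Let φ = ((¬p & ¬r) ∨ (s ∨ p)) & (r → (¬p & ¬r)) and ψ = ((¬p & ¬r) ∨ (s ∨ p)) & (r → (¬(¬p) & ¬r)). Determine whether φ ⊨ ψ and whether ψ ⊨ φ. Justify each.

Both directions hold.

Converse. Assume the antecedent. If s is true, the antecedent forces (s = T, p = F, r = F) or (s = T, p = T, r = F), and the consequent holds there. If s is false, the antecedent forces (s = F, p = F, r = F) or (s = F, p = T, r = F), and the consequent holds there. Either way the consequent holds.

Forward direction. Assume the antecedent. If s is true, the antecedent forces (s = T, p = F, r = F) or (s = T, p = T, r = F), and the consequent holds there. If s is false, the antecedent forces (s = F, p = F, r = F) or (s = F, p = T, r = F), and the consequent holds there. Either way the consequent holds.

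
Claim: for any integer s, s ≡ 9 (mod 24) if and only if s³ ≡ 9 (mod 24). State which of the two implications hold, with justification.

Both directions hold; the statement is true.

(⇐) Suppose s³ ≡ 9 (mod 24). The only residue r in {0, …, 23} with r³ ≡ 9 (mod 24) is r = 9, so s ≡ 9 (mod 24).

(⇒) Suppose s ≡ 9 (mod 24). Write s = 24j + 9. Then (24j + 9)³ = 13824j³ + 15552j² + 5832j + 729 = 24(576j³ + 648j² + 243j + 30) + 9, so s³ ≡ 9 (mod 24).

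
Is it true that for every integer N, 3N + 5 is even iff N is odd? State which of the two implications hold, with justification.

The biconditional holds.

Forward direction. Suppose 3N + 5 is even. Since 3 is odd, 3N and N have the same parity, so 3N + 5 ≡ N + 5 (mod 2). As 5 is odd, 3N + 5 is even exactly when N is odd. Thus N is odd.

Converse. Suppose N is odd; write N = 2j + 1. Then 3N + 5 = 3·(2j + 1) + 5 = 2·3j + 8, which is even.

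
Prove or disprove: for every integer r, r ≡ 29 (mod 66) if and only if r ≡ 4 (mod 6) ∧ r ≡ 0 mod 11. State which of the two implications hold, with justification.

Forward direction. This fails: r = 29 gives 29 ≡ 29 (mod 66) but 29 ≡ 5 (mod 6), so the conjunction on the right does not hold.

Converse. This fails: r = 22 satisfies both congruences on the right (22 ≡ 4 mod 6 and 22 ≡ 0 mod 11) yet 22 ≡ 22 (mod 66), not 29.

Both directions fail.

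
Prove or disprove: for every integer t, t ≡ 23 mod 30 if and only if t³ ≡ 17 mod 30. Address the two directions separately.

The biconditional holds.

Forward direction. Suppose t ≡ 23 mod 30. Write t = 30j + 23. Then (30j + 23)³ = 27000j³ + 62100j² + 47610j + 12167 = 30(900j³ + 2070j² + 1587j + 405) + 17, so t³ ≡ 17 (mod 30).

Converse. Suppose t³ ≡ 17 (mod 30). The only residue r in {0, …, 29} with r³ ≡ 17 (mod 30) is r = 23, so t ≡ 23 (mod 30).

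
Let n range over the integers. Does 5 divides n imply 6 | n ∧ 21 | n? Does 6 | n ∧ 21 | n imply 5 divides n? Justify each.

(⇒) fails and (⇐) fails.

(⇒) This fails: take n = 5. Certainly 5 ∣ 5, but 6 ∤ 5.

(⇐) This fails: take n = 42. Both 6 ∣ 42 and 21 ∣ 42, yet 42 is not a multiple of 5 (since 42 = 8·5 + 2), so 5 ∤ 42.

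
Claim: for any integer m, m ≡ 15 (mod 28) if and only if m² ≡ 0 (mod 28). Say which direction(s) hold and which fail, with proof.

(⇒) fails and (⇐) fails.

(⟹) This fails: take m = 15. Then 15 ≡ 15 (mod 28), but 15² = 225 ≡ 1 (mod 28), not 0.

(⟸) This fails: take m = 0. Then 0² = 0 ≡ 0 (mod 28), yet 0 ≡ 0 (mod 28), not 15.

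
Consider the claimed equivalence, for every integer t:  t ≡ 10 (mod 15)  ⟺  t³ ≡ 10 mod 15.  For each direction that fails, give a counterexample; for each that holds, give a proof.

Both directions hold; the statement is true.

(→) Suppose t ≡ 10 (mod 15). Write t = 15j + 10. Then (15j + 10)³ = 3375j³ + 6750j² + 4500j + 1000 = 15(225j³ + 450j² + 300j + 66) + 10, so t³ ≡ 10 (mod 15).

(←) Conversely, suppose t³ ≡ 10 (mod 15). The only residue r in {0, …, 14} with r³ ≡ 10 (mod 15) is r = 10, so t ≡ 10 (mod 15).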